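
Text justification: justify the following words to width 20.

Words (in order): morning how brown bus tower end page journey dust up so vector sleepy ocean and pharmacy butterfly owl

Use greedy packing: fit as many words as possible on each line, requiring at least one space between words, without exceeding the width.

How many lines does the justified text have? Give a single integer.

Line 1: ['morning', 'how', 'brown'] (min_width=17, slack=3)
Line 2: ['bus', 'tower', 'end', 'page'] (min_width=18, slack=2)
Line 3: ['journey', 'dust', 'up', 'so'] (min_width=18, slack=2)
Line 4: ['vector', 'sleepy', 'ocean'] (min_width=19, slack=1)
Line 5: ['and', 'pharmacy'] (min_width=12, slack=8)
Line 6: ['butterfly', 'owl'] (min_width=13, slack=7)
Total lines: 6

Answer: 6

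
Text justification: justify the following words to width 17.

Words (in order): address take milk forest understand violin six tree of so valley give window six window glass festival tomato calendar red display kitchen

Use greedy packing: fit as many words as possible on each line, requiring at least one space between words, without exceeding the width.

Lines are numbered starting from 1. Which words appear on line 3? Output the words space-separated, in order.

Line 1: ['address', 'take', 'milk'] (min_width=17, slack=0)
Line 2: ['forest', 'understand'] (min_width=17, slack=0)
Line 3: ['violin', 'six', 'tree'] (min_width=15, slack=2)
Line 4: ['of', 'so', 'valley', 'give'] (min_width=17, slack=0)
Line 5: ['window', 'six', 'window'] (min_width=17, slack=0)
Line 6: ['glass', 'festival'] (min_width=14, slack=3)
Line 7: ['tomato', 'calendar'] (min_width=15, slack=2)
Line 8: ['red', 'display'] (min_width=11, slack=6)
Line 9: ['kitchen'] (min_width=7, slack=10)

Answer: violin six tree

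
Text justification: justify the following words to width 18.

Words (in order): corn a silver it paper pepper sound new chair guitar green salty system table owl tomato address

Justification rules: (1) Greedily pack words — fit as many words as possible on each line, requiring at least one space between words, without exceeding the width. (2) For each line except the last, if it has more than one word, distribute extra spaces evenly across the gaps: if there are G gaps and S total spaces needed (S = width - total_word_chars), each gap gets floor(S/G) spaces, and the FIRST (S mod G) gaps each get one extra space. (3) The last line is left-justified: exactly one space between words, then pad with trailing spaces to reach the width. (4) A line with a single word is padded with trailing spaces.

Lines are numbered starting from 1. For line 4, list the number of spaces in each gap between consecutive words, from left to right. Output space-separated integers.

Line 1: ['corn', 'a', 'silver', 'it'] (min_width=16, slack=2)
Line 2: ['paper', 'pepper', 'sound'] (min_width=18, slack=0)
Line 3: ['new', 'chair', 'guitar'] (min_width=16, slack=2)
Line 4: ['green', 'salty', 'system'] (min_width=18, slack=0)
Line 5: ['table', 'owl', 'tomato'] (min_width=16, slack=2)
Line 6: ['address'] (min_width=7, slack=11)

Answer: 1 1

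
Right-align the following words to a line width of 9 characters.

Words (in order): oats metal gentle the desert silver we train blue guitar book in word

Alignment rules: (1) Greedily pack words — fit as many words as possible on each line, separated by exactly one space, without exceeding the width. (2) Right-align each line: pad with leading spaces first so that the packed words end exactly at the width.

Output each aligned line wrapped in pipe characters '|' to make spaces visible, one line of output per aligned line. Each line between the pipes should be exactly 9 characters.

Line 1: ['oats'] (min_width=4, slack=5)
Line 2: ['metal'] (min_width=5, slack=4)
Line 3: ['gentle'] (min_width=6, slack=3)
Line 4: ['the'] (min_width=3, slack=6)
Line 5: ['desert'] (min_width=6, slack=3)
Line 6: ['silver', 'we'] (min_width=9, slack=0)
Line 7: ['train'] (min_width=5, slack=4)
Line 8: ['blue'] (min_width=4, slack=5)
Line 9: ['guitar'] (min_width=6, slack=3)
Line 10: ['book', 'in'] (min_width=7, slack=2)
Line 11: ['word'] (min_width=4, slack=5)

Answer: |     oats|
|    metal|
|   gentle|
|      the|
|   desert|
|silver we|
|    train|
|     blue|
|   guitar|
|  book in|
|     word|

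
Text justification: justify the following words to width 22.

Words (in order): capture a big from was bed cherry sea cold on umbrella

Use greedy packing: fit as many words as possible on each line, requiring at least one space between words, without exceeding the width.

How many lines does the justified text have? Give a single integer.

Answer: 3

Derivation:
Line 1: ['capture', 'a', 'big', 'from', 'was'] (min_width=22, slack=0)
Line 2: ['bed', 'cherry', 'sea', 'cold', 'on'] (min_width=22, slack=0)
Line 3: ['umbrella'] (min_width=8, slack=14)
Total lines: 3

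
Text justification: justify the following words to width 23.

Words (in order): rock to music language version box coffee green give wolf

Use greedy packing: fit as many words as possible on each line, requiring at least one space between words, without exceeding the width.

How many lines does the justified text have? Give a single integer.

Answer: 3

Derivation:
Line 1: ['rock', 'to', 'music', 'language'] (min_width=22, slack=1)
Line 2: ['version', 'box', 'coffee'] (min_width=18, slack=5)
Line 3: ['green', 'give', 'wolf'] (min_width=15, slack=8)
Total lines: 3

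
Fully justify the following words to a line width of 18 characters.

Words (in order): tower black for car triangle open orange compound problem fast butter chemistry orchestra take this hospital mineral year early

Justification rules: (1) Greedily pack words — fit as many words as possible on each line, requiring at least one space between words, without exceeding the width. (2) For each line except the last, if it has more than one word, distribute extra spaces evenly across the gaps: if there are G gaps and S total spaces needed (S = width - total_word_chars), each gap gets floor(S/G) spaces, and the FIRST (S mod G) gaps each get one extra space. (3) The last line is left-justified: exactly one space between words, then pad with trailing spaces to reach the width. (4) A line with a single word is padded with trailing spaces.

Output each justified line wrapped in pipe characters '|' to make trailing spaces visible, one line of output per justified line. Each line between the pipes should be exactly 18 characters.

Line 1: ['tower', 'black', 'for'] (min_width=15, slack=3)
Line 2: ['car', 'triangle', 'open'] (min_width=17, slack=1)
Line 3: ['orange', 'compound'] (min_width=15, slack=3)
Line 4: ['problem', 'fast'] (min_width=12, slack=6)
Line 5: ['butter', 'chemistry'] (min_width=16, slack=2)
Line 6: ['orchestra', 'take'] (min_width=14, slack=4)
Line 7: ['this', 'hospital'] (min_width=13, slack=5)
Line 8: ['mineral', 'year', 'early'] (min_width=18, slack=0)

Answer: |tower   black  for|
|car  triangle open|
|orange    compound|
|problem       fast|
|butter   chemistry|
|orchestra     take|
|this      hospital|
|mineral year early|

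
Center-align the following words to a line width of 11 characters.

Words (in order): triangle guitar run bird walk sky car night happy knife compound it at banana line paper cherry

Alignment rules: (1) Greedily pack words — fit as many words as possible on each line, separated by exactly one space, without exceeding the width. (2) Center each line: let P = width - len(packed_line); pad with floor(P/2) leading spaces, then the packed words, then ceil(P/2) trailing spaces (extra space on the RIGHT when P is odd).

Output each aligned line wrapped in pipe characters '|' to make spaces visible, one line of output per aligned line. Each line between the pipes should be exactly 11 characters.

Answer: | triangle  |
|guitar run |
| bird walk |
|  sky car  |
|night happy|
|   knife   |
|compound it|
| at banana |
|line paper |
|  cherry   |

Derivation:
Line 1: ['triangle'] (min_width=8, slack=3)
Line 2: ['guitar', 'run'] (min_width=10, slack=1)
Line 3: ['bird', 'walk'] (min_width=9, slack=2)
Line 4: ['sky', 'car'] (min_width=7, slack=4)
Line 5: ['night', 'happy'] (min_width=11, slack=0)
Line 6: ['knife'] (min_width=5, slack=6)
Line 7: ['compound', 'it'] (min_width=11, slack=0)
Line 8: ['at', 'banana'] (min_width=9, slack=2)
Line 9: ['line', 'paper'] (min_width=10, slack=1)
Line 10: ['cherry'] (min_width=6, slack=5)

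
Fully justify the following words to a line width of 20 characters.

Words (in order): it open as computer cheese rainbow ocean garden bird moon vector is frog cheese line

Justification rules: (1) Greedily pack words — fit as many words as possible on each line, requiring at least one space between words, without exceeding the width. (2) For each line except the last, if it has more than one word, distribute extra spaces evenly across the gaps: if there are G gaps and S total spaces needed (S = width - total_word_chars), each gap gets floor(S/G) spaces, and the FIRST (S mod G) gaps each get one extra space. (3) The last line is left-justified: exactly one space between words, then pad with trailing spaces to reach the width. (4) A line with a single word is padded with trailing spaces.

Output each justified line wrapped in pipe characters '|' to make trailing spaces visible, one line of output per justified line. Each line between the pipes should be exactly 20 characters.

Line 1: ['it', 'open', 'as', 'computer'] (min_width=19, slack=1)
Line 2: ['cheese', 'rainbow', 'ocean'] (min_width=20, slack=0)
Line 3: ['garden', 'bird', 'moon'] (min_width=16, slack=4)
Line 4: ['vector', 'is', 'frog'] (min_width=14, slack=6)
Line 5: ['cheese', 'line'] (min_width=11, slack=9)

Answer: |it  open as computer|
|cheese rainbow ocean|
|garden   bird   moon|
|vector    is    frog|
|cheese line         |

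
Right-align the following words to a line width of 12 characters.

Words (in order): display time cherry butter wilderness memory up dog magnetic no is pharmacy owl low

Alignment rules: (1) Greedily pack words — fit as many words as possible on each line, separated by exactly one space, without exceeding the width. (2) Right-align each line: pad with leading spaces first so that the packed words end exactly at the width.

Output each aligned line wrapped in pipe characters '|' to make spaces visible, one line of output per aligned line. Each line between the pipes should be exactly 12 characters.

Line 1: ['display', 'time'] (min_width=12, slack=0)
Line 2: ['cherry'] (min_width=6, slack=6)
Line 3: ['butter'] (min_width=6, slack=6)
Line 4: ['wilderness'] (min_width=10, slack=2)
Line 5: ['memory', 'up'] (min_width=9, slack=3)
Line 6: ['dog', 'magnetic'] (min_width=12, slack=0)
Line 7: ['no', 'is'] (min_width=5, slack=7)
Line 8: ['pharmacy', 'owl'] (min_width=12, slack=0)
Line 9: ['low'] (min_width=3, slack=9)

Answer: |display time|
|      cherry|
|      butter|
|  wilderness|
|   memory up|
|dog magnetic|
|       no is|
|pharmacy owl|
|         low|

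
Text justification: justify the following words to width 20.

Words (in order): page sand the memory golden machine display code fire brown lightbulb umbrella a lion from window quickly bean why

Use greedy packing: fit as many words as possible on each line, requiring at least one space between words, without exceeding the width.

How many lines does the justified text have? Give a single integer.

Line 1: ['page', 'sand', 'the', 'memory'] (min_width=20, slack=0)
Line 2: ['golden', 'machine'] (min_width=14, slack=6)
Line 3: ['display', 'code', 'fire'] (min_width=17, slack=3)
Line 4: ['brown', 'lightbulb'] (min_width=15, slack=5)
Line 5: ['umbrella', 'a', 'lion', 'from'] (min_width=20, slack=0)
Line 6: ['window', 'quickly', 'bean'] (min_width=19, slack=1)
Line 7: ['why'] (min_width=3, slack=17)
Total lines: 7

Answer: 7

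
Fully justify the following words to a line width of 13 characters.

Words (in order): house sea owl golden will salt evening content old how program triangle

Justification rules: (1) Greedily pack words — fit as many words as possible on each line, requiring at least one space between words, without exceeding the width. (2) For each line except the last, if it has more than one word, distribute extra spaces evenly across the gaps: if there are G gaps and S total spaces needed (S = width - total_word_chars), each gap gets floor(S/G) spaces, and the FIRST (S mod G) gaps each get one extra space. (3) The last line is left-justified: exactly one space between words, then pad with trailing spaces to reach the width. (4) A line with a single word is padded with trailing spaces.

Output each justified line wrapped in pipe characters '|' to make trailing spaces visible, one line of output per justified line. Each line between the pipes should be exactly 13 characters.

Line 1: ['house', 'sea', 'owl'] (min_width=13, slack=0)
Line 2: ['golden', 'will'] (min_width=11, slack=2)
Line 3: ['salt', 'evening'] (min_width=12, slack=1)
Line 4: ['content', 'old'] (min_width=11, slack=2)
Line 5: ['how', 'program'] (min_width=11, slack=2)
Line 6: ['triangle'] (min_width=8, slack=5)

Answer: |house sea owl|
|golden   will|
|salt  evening|
|content   old|
|how   program|
|triangle     |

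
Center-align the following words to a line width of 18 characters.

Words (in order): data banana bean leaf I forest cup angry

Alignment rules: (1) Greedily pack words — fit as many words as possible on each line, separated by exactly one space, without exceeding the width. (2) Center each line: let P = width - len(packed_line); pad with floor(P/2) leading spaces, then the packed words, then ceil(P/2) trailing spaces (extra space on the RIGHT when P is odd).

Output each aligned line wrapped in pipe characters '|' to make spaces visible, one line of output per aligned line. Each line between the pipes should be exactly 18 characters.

Line 1: ['data', 'banana', 'bean'] (min_width=16, slack=2)
Line 2: ['leaf', 'I', 'forest', 'cup'] (min_width=17, slack=1)
Line 3: ['angry'] (min_width=5, slack=13)

Answer: | data banana bean |
|leaf I forest cup |
|      angry       |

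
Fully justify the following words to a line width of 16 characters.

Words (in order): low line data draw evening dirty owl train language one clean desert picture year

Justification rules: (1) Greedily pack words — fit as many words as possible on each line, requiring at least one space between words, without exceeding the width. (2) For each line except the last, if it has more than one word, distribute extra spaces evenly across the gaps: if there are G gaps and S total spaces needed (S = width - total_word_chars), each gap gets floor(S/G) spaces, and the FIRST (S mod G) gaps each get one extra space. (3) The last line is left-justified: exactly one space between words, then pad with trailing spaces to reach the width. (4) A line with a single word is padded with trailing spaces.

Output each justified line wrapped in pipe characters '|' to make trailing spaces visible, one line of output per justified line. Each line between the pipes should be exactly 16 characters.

Line 1: ['low', 'line', 'data'] (min_width=13, slack=3)
Line 2: ['draw', 'evening'] (min_width=12, slack=4)
Line 3: ['dirty', 'owl', 'train'] (min_width=15, slack=1)
Line 4: ['language', 'one'] (min_width=12, slack=4)
Line 5: ['clean', 'desert'] (min_width=12, slack=4)
Line 6: ['picture', 'year'] (min_width=12, slack=4)

Answer: |low   line  data|
|draw     evening|
|dirty  owl train|
|language     one|
|clean     desert|
|picture year    |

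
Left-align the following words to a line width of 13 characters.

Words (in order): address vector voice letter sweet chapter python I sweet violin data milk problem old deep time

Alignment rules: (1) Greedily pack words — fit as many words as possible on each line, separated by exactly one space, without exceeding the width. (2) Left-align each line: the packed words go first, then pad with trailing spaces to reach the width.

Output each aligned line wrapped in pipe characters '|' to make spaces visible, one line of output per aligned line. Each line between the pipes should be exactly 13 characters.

Answer: |address      |
|vector voice |
|letter sweet |
|chapter      |
|python I     |
|sweet violin |
|data milk    |
|problem old  |
|deep time    |

Derivation:
Line 1: ['address'] (min_width=7, slack=6)
Line 2: ['vector', 'voice'] (min_width=12, slack=1)
Line 3: ['letter', 'sweet'] (min_width=12, slack=1)
Line 4: ['chapter'] (min_width=7, slack=6)
Line 5: ['python', 'I'] (min_width=8, slack=5)
Line 6: ['sweet', 'violin'] (min_width=12, slack=1)
Line 7: ['data', 'milk'] (min_width=9, slack=4)
Line 8: ['problem', 'old'] (min_width=11, slack=2)
Line 9: ['deep', 'time'] (min_width=9, slack=4)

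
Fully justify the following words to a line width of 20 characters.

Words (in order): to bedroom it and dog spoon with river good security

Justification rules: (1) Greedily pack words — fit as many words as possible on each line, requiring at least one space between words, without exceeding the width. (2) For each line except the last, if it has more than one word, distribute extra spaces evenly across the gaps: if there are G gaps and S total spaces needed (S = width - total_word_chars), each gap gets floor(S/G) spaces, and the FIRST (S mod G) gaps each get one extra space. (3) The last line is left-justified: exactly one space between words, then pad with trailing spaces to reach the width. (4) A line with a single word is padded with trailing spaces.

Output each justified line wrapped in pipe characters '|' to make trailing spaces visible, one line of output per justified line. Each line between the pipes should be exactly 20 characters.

Answer: |to  bedroom  it  and|
|dog spoon with river|
|good security       |

Derivation:
Line 1: ['to', 'bedroom', 'it', 'and'] (min_width=17, slack=3)
Line 2: ['dog', 'spoon', 'with', 'river'] (min_width=20, slack=0)
Line 3: ['good', 'security'] (min_width=13, slack=7)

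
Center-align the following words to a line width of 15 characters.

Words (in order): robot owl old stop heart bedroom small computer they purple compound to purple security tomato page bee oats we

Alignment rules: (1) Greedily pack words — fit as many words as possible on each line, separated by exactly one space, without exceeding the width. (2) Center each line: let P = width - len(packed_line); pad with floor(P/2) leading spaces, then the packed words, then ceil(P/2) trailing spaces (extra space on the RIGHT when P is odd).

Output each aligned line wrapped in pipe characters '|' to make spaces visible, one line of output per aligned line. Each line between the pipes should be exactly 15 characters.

Line 1: ['robot', 'owl', 'old'] (min_width=13, slack=2)
Line 2: ['stop', 'heart'] (min_width=10, slack=5)
Line 3: ['bedroom', 'small'] (min_width=13, slack=2)
Line 4: ['computer', 'they'] (min_width=13, slack=2)
Line 5: ['purple', 'compound'] (min_width=15, slack=0)
Line 6: ['to', 'purple'] (min_width=9, slack=6)
Line 7: ['security', 'tomato'] (min_width=15, slack=0)
Line 8: ['page', 'bee', 'oats'] (min_width=13, slack=2)
Line 9: ['we'] (min_width=2, slack=13)

Answer: | robot owl old |
|  stop heart   |
| bedroom small |
| computer they |
|purple compound|
|   to purple   |
|security tomato|
| page bee oats |
|      we       |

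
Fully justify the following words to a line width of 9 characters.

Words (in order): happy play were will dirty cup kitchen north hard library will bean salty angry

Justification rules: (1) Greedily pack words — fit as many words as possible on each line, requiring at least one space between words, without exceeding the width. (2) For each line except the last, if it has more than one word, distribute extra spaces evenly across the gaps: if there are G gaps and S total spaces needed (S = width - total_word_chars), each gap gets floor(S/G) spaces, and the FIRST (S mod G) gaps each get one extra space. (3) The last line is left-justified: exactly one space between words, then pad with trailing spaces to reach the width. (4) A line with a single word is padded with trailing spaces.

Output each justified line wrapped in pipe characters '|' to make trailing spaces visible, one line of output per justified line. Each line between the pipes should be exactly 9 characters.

Line 1: ['happy'] (min_width=5, slack=4)
Line 2: ['play', 'were'] (min_width=9, slack=0)
Line 3: ['will'] (min_width=4, slack=5)
Line 4: ['dirty', 'cup'] (min_width=9, slack=0)
Line 5: ['kitchen'] (min_width=7, slack=2)
Line 6: ['north'] (min_width=5, slack=4)
Line 7: ['hard'] (min_width=4, slack=5)
Line 8: ['library'] (min_width=7, slack=2)
Line 9: ['will', 'bean'] (min_width=9, slack=0)
Line 10: ['salty'] (min_width=5, slack=4)
Line 11: ['angry'] (min_width=5, slack=4)

Answer: |happy    |
|play were|
|will     |
|dirty cup|
|kitchen  |
|north    |
|hard     |
|library  |
|will bean|
|salty    |
|angry    |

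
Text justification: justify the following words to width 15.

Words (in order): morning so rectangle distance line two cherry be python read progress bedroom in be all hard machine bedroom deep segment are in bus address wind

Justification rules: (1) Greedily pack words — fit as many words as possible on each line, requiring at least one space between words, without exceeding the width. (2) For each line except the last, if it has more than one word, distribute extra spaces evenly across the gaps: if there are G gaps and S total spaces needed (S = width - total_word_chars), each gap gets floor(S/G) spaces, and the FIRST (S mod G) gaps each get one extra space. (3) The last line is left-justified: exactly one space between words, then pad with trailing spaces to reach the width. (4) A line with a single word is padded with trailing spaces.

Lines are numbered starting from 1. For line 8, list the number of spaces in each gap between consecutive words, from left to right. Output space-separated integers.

Answer: 8

Derivation:
Line 1: ['morning', 'so'] (min_width=10, slack=5)
Line 2: ['rectangle'] (min_width=9, slack=6)
Line 3: ['distance', 'line'] (min_width=13, slack=2)
Line 4: ['two', 'cherry', 'be'] (min_width=13, slack=2)
Line 5: ['python', 'read'] (min_width=11, slack=4)
Line 6: ['progress'] (min_width=8, slack=7)
Line 7: ['bedroom', 'in', 'be'] (min_width=13, slack=2)
Line 8: ['all', 'hard'] (min_width=8, slack=7)
Line 9: ['machine', 'bedroom'] (min_width=15, slack=0)
Line 10: ['deep', 'segment'] (min_width=12, slack=3)
Line 11: ['are', 'in', 'bus'] (min_width=10, slack=5)
Line 12: ['address', 'wind'] (min_width=12, slack=3)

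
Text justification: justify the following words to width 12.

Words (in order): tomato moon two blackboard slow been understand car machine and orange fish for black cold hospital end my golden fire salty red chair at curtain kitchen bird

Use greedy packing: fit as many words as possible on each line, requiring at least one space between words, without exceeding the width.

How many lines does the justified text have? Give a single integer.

Line 1: ['tomato', 'moon'] (min_width=11, slack=1)
Line 2: ['two'] (min_width=3, slack=9)
Line 3: ['blackboard'] (min_width=10, slack=2)
Line 4: ['slow', 'been'] (min_width=9, slack=3)
Line 5: ['understand'] (min_width=10, slack=2)
Line 6: ['car', 'machine'] (min_width=11, slack=1)
Line 7: ['and', 'orange'] (min_width=10, slack=2)
Line 8: ['fish', 'for'] (min_width=8, slack=4)
Line 9: ['black', 'cold'] (min_width=10, slack=2)
Line 10: ['hospital', 'end'] (min_width=12, slack=0)
Line 11: ['my', 'golden'] (min_width=9, slack=3)
Line 12: ['fire', 'salty'] (min_width=10, slack=2)
Line 13: ['red', 'chair', 'at'] (min_width=12, slack=0)
Line 14: ['curtain'] (min_width=7, slack=5)
Line 15: ['kitchen', 'bird'] (min_width=12, slack=0)
Total lines: 15

Answer: 15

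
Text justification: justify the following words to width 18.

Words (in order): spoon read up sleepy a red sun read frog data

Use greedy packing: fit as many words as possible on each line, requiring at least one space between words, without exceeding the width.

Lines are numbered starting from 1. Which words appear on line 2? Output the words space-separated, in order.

Line 1: ['spoon', 'read', 'up'] (min_width=13, slack=5)
Line 2: ['sleepy', 'a', 'red', 'sun'] (min_width=16, slack=2)
Line 3: ['read', 'frog', 'data'] (min_width=14, slack=4)

Answer: sleepy a red sun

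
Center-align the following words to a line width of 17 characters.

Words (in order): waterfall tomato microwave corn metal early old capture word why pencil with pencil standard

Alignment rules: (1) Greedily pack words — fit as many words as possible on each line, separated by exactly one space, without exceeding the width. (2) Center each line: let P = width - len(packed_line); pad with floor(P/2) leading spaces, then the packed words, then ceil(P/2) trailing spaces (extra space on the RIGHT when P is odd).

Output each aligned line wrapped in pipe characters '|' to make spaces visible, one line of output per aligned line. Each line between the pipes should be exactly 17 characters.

Answer: |waterfall tomato |
| microwave corn  |
| metal early old |
|capture word why |
|   pencil with   |
| pencil standard |

Derivation:
Line 1: ['waterfall', 'tomato'] (min_width=16, slack=1)
Line 2: ['microwave', 'corn'] (min_width=14, slack=3)
Line 3: ['metal', 'early', 'old'] (min_width=15, slack=2)
Line 4: ['capture', 'word', 'why'] (min_width=16, slack=1)
Line 5: ['pencil', 'with'] (min_width=11, slack=6)
Line 6: ['pencil', 'standard'] (min_width=15, slack=2)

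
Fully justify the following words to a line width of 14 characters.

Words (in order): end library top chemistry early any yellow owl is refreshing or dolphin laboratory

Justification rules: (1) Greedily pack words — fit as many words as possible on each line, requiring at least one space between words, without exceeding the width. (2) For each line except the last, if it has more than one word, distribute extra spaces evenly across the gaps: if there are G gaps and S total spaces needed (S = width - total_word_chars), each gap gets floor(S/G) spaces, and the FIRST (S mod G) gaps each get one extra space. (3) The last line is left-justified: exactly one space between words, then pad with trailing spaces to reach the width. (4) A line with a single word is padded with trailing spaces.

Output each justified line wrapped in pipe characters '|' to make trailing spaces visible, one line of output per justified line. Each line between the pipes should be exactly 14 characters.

Line 1: ['end', 'library'] (min_width=11, slack=3)
Line 2: ['top', 'chemistry'] (min_width=13, slack=1)
Line 3: ['early', 'any'] (min_width=9, slack=5)
Line 4: ['yellow', 'owl', 'is'] (min_width=13, slack=1)
Line 5: ['refreshing', 'or'] (min_width=13, slack=1)
Line 6: ['dolphin'] (min_width=7, slack=7)
Line 7: ['laboratory'] (min_width=10, slack=4)

Answer: |end    library|
|top  chemistry|
|early      any|
|yellow  owl is|
|refreshing  or|
|dolphin       |
|laboratory    |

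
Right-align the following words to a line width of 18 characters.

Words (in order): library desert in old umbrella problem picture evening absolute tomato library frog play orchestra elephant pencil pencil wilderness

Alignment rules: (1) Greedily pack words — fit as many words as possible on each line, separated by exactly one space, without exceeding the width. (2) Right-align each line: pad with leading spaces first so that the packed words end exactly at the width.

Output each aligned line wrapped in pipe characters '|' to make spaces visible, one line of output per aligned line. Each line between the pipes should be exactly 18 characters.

Line 1: ['library', 'desert', 'in'] (min_width=17, slack=1)
Line 2: ['old', 'umbrella'] (min_width=12, slack=6)
Line 3: ['problem', 'picture'] (min_width=15, slack=3)
Line 4: ['evening', 'absolute'] (min_width=16, slack=2)
Line 5: ['tomato', 'library'] (min_width=14, slack=4)
Line 6: ['frog', 'play'] (min_width=9, slack=9)
Line 7: ['orchestra', 'elephant'] (min_width=18, slack=0)
Line 8: ['pencil', 'pencil'] (min_width=13, slack=5)
Line 9: ['wilderness'] (min_width=10, slack=8)

Answer: | library desert in|
|      old umbrella|
|   problem picture|
|  evening absolute|
|    tomato library|
|         frog play|
|orchestra elephant|
|     pencil pencil|
|        wilderness|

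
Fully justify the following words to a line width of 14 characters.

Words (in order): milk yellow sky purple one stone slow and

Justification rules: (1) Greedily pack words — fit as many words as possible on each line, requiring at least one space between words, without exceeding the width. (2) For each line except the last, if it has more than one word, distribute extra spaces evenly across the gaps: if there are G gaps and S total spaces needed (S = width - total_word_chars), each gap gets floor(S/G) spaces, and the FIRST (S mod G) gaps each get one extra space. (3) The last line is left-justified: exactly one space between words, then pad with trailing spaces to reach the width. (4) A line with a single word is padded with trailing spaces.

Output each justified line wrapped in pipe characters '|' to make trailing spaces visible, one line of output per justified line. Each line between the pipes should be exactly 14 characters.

Answer: |milk    yellow|
|sky purple one|
|stone slow and|

Derivation:
Line 1: ['milk', 'yellow'] (min_width=11, slack=3)
Line 2: ['sky', 'purple', 'one'] (min_width=14, slack=0)
Line 3: ['stone', 'slow', 'and'] (min_width=14, slack=0)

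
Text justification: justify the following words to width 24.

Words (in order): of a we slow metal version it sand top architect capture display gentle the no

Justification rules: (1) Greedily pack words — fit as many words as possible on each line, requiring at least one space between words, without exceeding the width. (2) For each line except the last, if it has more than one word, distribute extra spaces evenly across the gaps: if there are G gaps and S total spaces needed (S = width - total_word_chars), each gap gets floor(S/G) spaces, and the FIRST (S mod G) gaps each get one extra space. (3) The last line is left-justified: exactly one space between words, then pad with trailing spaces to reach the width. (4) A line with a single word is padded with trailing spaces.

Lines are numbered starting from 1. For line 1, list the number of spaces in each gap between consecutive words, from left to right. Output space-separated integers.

Line 1: ['of', 'a', 'we', 'slow', 'metal'] (min_width=18, slack=6)
Line 2: ['version', 'it', 'sand', 'top'] (min_width=19, slack=5)
Line 3: ['architect', 'capture'] (min_width=17, slack=7)
Line 4: ['display', 'gentle', 'the', 'no'] (min_width=21, slack=3)

Answer: 3 3 2 2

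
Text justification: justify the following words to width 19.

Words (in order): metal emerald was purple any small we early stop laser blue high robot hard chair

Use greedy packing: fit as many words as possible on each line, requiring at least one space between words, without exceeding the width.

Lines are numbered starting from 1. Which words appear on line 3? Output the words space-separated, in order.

Line 1: ['metal', 'emerald', 'was'] (min_width=17, slack=2)
Line 2: ['purple', 'any', 'small', 'we'] (min_width=19, slack=0)
Line 3: ['early', 'stop', 'laser'] (min_width=16, slack=3)
Line 4: ['blue', 'high', 'robot'] (min_width=15, slack=4)
Line 5: ['hard', 'chair'] (min_width=10, slack=9)

Answer: early stop laser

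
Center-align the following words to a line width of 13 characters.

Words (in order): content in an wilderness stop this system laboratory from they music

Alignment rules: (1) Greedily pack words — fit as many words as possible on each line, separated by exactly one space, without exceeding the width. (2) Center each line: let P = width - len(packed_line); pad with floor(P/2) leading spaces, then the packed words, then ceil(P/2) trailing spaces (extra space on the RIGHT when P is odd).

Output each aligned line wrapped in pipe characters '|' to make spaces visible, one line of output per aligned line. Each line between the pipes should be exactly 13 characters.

Answer: |content in an|
| wilderness  |
|  stop this  |
|   system    |
| laboratory  |
|  from they  |
|    music    |

Derivation:
Line 1: ['content', 'in', 'an'] (min_width=13, slack=0)
Line 2: ['wilderness'] (min_width=10, slack=3)
Line 3: ['stop', 'this'] (min_width=9, slack=4)
Line 4: ['system'] (min_width=6, slack=7)
Line 5: ['laboratory'] (min_width=10, slack=3)
Line 6: ['from', 'they'] (min_width=9, slack=4)
Line 7: ['music'] (min_width=5, slack=8)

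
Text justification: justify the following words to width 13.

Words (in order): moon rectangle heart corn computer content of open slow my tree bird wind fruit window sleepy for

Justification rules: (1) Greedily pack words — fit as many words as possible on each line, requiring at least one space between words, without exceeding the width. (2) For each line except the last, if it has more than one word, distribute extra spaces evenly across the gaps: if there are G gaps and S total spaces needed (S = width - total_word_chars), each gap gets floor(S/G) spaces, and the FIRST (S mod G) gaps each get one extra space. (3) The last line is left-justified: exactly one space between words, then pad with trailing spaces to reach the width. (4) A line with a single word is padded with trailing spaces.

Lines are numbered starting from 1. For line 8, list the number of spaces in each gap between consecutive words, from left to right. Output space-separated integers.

Answer: 4

Derivation:
Line 1: ['moon'] (min_width=4, slack=9)
Line 2: ['rectangle'] (min_width=9, slack=4)
Line 3: ['heart', 'corn'] (min_width=10, slack=3)
Line 4: ['computer'] (min_width=8, slack=5)
Line 5: ['content', 'of'] (min_width=10, slack=3)
Line 6: ['open', 'slow', 'my'] (min_width=12, slack=1)
Line 7: ['tree', 'bird'] (min_width=9, slack=4)
Line 8: ['wind', 'fruit'] (min_width=10, slack=3)
Line 9: ['window', 'sleepy'] (min_width=13, slack=0)
Line 10: ['for'] (min_width=3, slack=10)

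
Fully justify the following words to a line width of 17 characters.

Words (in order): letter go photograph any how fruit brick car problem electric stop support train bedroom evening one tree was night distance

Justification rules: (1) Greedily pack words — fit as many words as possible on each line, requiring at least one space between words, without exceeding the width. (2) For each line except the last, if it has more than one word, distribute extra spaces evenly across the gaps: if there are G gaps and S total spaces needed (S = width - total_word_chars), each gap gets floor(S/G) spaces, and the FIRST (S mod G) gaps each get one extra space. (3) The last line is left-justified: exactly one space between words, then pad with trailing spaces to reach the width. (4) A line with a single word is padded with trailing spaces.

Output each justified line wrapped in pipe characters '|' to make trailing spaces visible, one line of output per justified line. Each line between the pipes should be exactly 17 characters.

Line 1: ['letter', 'go'] (min_width=9, slack=8)
Line 2: ['photograph', 'any'] (min_width=14, slack=3)
Line 3: ['how', 'fruit', 'brick'] (min_width=15, slack=2)
Line 4: ['car', 'problem'] (min_width=11, slack=6)
Line 5: ['electric', 'stop'] (min_width=13, slack=4)
Line 6: ['support', 'train'] (min_width=13, slack=4)
Line 7: ['bedroom', 'evening'] (min_width=15, slack=2)
Line 8: ['one', 'tree', 'was'] (min_width=12, slack=5)
Line 9: ['night', 'distance'] (min_width=14, slack=3)

Answer: |letter         go|
|photograph    any|
|how  fruit  brick|
|car       problem|
|electric     stop|
|support     train|
|bedroom   evening|
|one    tree   was|
|night distance   |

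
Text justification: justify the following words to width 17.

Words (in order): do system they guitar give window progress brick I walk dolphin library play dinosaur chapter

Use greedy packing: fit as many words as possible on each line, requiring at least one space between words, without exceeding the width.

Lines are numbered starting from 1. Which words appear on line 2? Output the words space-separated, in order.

Line 1: ['do', 'system', 'they'] (min_width=14, slack=3)
Line 2: ['guitar', 'give'] (min_width=11, slack=6)
Line 3: ['window', 'progress'] (min_width=15, slack=2)
Line 4: ['brick', 'I', 'walk'] (min_width=12, slack=5)
Line 5: ['dolphin', 'library'] (min_width=15, slack=2)
Line 6: ['play', 'dinosaur'] (min_width=13, slack=4)
Line 7: ['chapter'] (min_width=7, slack=10)

Answer: guitar give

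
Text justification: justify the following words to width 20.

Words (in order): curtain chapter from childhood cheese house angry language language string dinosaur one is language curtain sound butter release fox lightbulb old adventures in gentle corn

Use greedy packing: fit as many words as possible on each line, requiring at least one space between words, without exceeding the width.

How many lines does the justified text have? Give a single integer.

Answer: 10

Derivation:
Line 1: ['curtain', 'chapter', 'from'] (min_width=20, slack=0)
Line 2: ['childhood', 'cheese'] (min_width=16, slack=4)
Line 3: ['house', 'angry', 'language'] (min_width=20, slack=0)
Line 4: ['language', 'string'] (min_width=15, slack=5)
Line 5: ['dinosaur', 'one', 'is'] (min_width=15, slack=5)
Line 6: ['language', 'curtain'] (min_width=16, slack=4)
Line 7: ['sound', 'butter', 'release'] (min_width=20, slack=0)
Line 8: ['fox', 'lightbulb', 'old'] (min_width=17, slack=3)
Line 9: ['adventures', 'in', 'gentle'] (min_width=20, slack=0)
Line 10: ['corn'] (min_width=4, slack=16)
Total lines: 10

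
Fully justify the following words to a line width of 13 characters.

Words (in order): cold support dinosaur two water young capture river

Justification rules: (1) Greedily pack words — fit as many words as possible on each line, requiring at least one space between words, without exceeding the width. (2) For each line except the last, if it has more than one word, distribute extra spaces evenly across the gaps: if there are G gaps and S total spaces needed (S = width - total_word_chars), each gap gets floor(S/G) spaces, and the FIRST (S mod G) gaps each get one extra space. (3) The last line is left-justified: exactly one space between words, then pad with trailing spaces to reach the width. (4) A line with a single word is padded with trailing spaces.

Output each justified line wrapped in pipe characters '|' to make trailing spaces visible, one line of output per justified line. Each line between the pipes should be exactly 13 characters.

Answer: |cold  support|
|dinosaur  two|
|water   young|
|capture river|

Derivation:
Line 1: ['cold', 'support'] (min_width=12, slack=1)
Line 2: ['dinosaur', 'two'] (min_width=12, slack=1)
Line 3: ['water', 'young'] (min_width=11, slack=2)
Line 4: ['capture', 'river'] (min_width=13, slack=0)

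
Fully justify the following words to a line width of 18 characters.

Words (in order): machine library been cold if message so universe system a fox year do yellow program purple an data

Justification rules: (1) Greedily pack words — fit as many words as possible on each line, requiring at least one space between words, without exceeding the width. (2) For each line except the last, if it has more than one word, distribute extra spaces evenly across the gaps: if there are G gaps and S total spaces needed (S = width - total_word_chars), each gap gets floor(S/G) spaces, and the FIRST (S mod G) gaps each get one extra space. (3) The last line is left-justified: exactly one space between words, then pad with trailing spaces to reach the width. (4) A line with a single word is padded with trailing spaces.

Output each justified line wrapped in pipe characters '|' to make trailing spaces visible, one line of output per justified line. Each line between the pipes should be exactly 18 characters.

Answer: |machine    library|
|been    cold    if|
|message         so|
|universe  system a|
|fox year do yellow|
|program  purple an|
|data              |

Derivation:
Line 1: ['machine', 'library'] (min_width=15, slack=3)
Line 2: ['been', 'cold', 'if'] (min_width=12, slack=6)
Line 3: ['message', 'so'] (min_width=10, slack=8)
Line 4: ['universe', 'system', 'a'] (min_width=17, slack=1)
Line 5: ['fox', 'year', 'do', 'yellow'] (min_width=18, slack=0)
Line 6: ['program', 'purple', 'an'] (min_width=17, slack=1)
Line 7: ['data'] (min_width=4, slack=14)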